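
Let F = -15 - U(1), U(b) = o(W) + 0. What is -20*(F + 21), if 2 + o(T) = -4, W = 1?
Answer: -240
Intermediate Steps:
o(T) = -6 (o(T) = -2 - 4 = -6)
U(b) = -6 (U(b) = -6 + 0 = -6)
F = -9 (F = -15 - 1*(-6) = -15 + 6 = -9)
-20*(F + 21) = -20*(-9 + 21) = -20*12 = -240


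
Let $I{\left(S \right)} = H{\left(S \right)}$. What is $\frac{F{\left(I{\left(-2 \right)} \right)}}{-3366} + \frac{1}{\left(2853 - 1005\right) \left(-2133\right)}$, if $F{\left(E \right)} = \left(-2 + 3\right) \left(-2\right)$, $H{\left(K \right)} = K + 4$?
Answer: $\frac{39799}{67010328} \approx 0.00059392$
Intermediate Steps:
$H{\left(K \right)} = 4 + K$
$I{\left(S \right)} = 4 + S$
$F{\left(E \right)} = -2$ ($F{\left(E \right)} = 1 \left(-2\right) = -2$)
$\frac{F{\left(I{\left(-2 \right)} \right)}}{-3366} + \frac{1}{\left(2853 - 1005\right) \left(-2133\right)} = - \frac{2}{-3366} + \frac{1}{\left(2853 - 1005\right) \left(-2133\right)} = \left(-2\right) \left(- \frac{1}{3366}\right) + \frac{1}{1848} \left(- \frac{1}{2133}\right) = \frac{1}{1683} + \frac{1}{1848} \left(- \frac{1}{2133}\right) = \frac{1}{1683} - \frac{1}{3941784} = \frac{39799}{67010328}$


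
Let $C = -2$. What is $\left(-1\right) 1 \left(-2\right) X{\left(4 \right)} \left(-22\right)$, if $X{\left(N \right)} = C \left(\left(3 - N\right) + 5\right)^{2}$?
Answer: $1408$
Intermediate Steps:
$X{\left(N \right)} = - 2 \left(8 - N\right)^{2}$ ($X{\left(N \right)} = - 2 \left(\left(3 - N\right) + 5\right)^{2} = - 2 \left(8 - N\right)^{2}$)
$\left(-1\right) 1 \left(-2\right) X{\left(4 \right)} \left(-22\right) = \left(-1\right) 1 \left(-2\right) \left(- 2 \left(-8 + 4\right)^{2}\right) \left(-22\right) = \left(-1\right) \left(-2\right) \left(- 2 \left(-4\right)^{2}\right) \left(-22\right) = 2 \left(\left(-2\right) 16\right) \left(-22\right) = 2 \left(-32\right) \left(-22\right) = \left(-64\right) \left(-22\right) = 1408$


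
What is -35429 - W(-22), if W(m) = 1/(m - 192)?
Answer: -7581805/214 ≈ -35429.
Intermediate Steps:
W(m) = 1/(-192 + m)
-35429 - W(-22) = -35429 - 1/(-192 - 22) = -35429 - 1/(-214) = -35429 - 1*(-1/214) = -35429 + 1/214 = -7581805/214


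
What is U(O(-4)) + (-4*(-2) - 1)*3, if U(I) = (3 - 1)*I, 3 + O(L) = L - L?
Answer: 15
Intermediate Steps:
O(L) = -3 (O(L) = -3 + (L - L) = -3 + 0 = -3)
U(I) = 2*I
U(O(-4)) + (-4*(-2) - 1)*3 = 2*(-3) + (-4*(-2) - 1)*3 = -6 + (8 - 1)*3 = -6 + 7*3 = -6 + 21 = 15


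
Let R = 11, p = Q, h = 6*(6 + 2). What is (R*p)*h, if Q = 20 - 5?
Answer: 7920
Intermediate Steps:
h = 48 (h = 6*8 = 48)
Q = 15
p = 15
(R*p)*h = (11*15)*48 = 165*48 = 7920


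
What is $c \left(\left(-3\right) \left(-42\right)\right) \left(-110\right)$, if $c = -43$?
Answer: $595980$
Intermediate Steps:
$c \left(\left(-3\right) \left(-42\right)\right) \left(-110\right) = - 43 \left(\left(-3\right) \left(-42\right)\right) \left(-110\right) = \left(-43\right) 126 \left(-110\right) = \left(-5418\right) \left(-110\right) = 595980$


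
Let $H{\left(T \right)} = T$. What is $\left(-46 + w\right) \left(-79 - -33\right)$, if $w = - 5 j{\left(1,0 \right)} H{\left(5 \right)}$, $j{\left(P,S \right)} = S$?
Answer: $2116$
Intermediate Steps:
$w = 0$ ($w = \left(-5\right) 0 \cdot 5 = 0 \cdot 5 = 0$)
$\left(-46 + w\right) \left(-79 - -33\right) = \left(-46 + 0\right) \left(-79 - -33\right) = - 46 \left(-79 + 33\right) = \left(-46\right) \left(-46\right) = 2116$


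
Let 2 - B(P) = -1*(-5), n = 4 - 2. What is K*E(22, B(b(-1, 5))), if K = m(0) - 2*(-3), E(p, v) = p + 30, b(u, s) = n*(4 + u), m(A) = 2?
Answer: 416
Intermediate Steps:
n = 2
b(u, s) = 8 + 2*u (b(u, s) = 2*(4 + u) = 8 + 2*u)
B(P) = -3 (B(P) = 2 - (-1)*(-5) = 2 - 1*5 = 2 - 5 = -3)
E(p, v) = 30 + p
K = 8 (K = 2 - 2*(-3) = 2 + 6 = 8)
K*E(22, B(b(-1, 5))) = 8*(30 + 22) = 8*52 = 416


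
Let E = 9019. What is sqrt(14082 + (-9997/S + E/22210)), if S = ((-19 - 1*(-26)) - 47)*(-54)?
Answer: sqrt(2249967446481405)/399780 ≈ 118.65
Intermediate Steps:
S = 2160 (S = ((-19 + 26) - 47)*(-54) = (7 - 47)*(-54) = -40*(-54) = 2160)
sqrt(14082 + (-9997/S + E/22210)) = sqrt(14082 + (-9997/2160 + 9019/22210)) = sqrt(14082 - 20255233/4797360) = sqrt(67536168287/4797360) = sqrt(2249967446481405)/399780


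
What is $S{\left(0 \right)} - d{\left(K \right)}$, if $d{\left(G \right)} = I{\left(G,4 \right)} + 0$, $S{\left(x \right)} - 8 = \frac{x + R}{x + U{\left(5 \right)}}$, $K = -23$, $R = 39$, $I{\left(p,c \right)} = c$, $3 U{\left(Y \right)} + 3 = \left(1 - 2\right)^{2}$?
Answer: $- \frac{109}{2} \approx -54.5$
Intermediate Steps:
$U{\left(Y \right)} = - \frac{2}{3}$ ($U{\left(Y \right)} = -1 + \frac{\left(1 - 2\right)^{2}}{3} = -1 + \frac{\left(-1\right)^{2}}{3} = -1 + \frac{1}{3} \cdot 1 = -1 + \frac{1}{3} = - \frac{2}{3}$)
$S{\left(x \right)} = 8 + \frac{39 + x}{- \frac{2}{3} + x}$ ($S{\left(x \right)} = 8 + \frac{x + 39}{x - \frac{2}{3}} = 8 + \frac{39 + x}{- \frac{2}{3} + x}$)
$d{\left(G \right)} = 4$ ($d{\left(G \right)} = 4 + 0 = 4$)
$S{\left(0 \right)} - d{\left(K \right)} = \frac{101 + 27 \cdot 0}{-2 + 3 \cdot 0} - 4 = \frac{101 + 0}{-2 + 0} - 4 = \frac{1}{-2} \cdot 101 - 4 = \left(- \frac{1}{2}\right) 101 - 4 = - \frac{101}{2} - 4 = - \frac{109}{2}$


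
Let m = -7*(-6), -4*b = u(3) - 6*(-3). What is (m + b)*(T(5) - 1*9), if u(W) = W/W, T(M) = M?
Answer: -149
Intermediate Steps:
u(W) = 1
b = -19/4 (b = -(1 - 6*(-3))/4 = -(1 + 18)/4 = -1/4*19 = -19/4 ≈ -4.7500)
m = 42
(m + b)*(T(5) - 1*9) = (42 - 19/4)*(5 - 1*9) = 149*(5 - 9)/4 = (149/4)*(-4) = -149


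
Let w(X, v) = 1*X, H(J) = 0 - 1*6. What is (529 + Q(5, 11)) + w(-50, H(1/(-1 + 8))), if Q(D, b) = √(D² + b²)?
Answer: 479 + √146 ≈ 491.08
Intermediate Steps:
H(J) = -6 (H(J) = 0 - 6 = -6)
w(X, v) = X
(529 + Q(5, 11)) + w(-50, H(1/(-1 + 8))) = (529 + √(5² + 11²)) - 50 = (529 + √(25 + 121)) - 50 = (529 + √146) - 50 = 479 + √146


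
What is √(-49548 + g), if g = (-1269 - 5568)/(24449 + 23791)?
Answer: I*√800717789595/4020 ≈ 222.59*I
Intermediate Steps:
g = -2279/16080 (g = -6837/48240 = -6837*1/48240 = -2279/16080 ≈ -0.14173)
√(-49548 + g) = √(-49548 - 2279/16080) = √(-796734119/16080) = I*√800717789595/4020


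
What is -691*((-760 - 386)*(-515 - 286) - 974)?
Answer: -633627652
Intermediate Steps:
-691*((-760 - 386)*(-515 - 286) - 974) = -691*(-1146*(-801) - 974) = -691*(917946 - 974) = -691*916972 = -633627652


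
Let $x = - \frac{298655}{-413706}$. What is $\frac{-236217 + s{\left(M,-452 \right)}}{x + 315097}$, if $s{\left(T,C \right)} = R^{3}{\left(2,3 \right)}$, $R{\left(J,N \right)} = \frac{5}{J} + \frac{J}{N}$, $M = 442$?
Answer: $- \frac{3517605112363}{4692881452932} \approx -0.74956$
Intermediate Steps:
$s{\left(T,C \right)} = \frac{6859}{216}$ ($s{\left(T,C \right)} = \left(\frac{5}{2} + \frac{2}{3}\right)^{3} = \left(\frac{19}{6}\right)^{3} = \frac{6859}{216}$)
$x = \frac{298655}{413706}$ ($x = \left(-298655\right) \left(- \frac{1}{413706}\right) = \frac{298655}{413706} \approx 0.7219$)
$\frac{-236217 + s{\left(M,-452 \right)}}{x + 315097} = \frac{-236217 + \frac{6859}{216}}{\frac{298655}{413706} + 315097} = - \frac{51016013}{216 \cdot \frac{130357818137}{413706}} = \left(- \frac{51016013}{216}\right) \frac{413706}{130357818137} = - \frac{3517605112363}{4692881452932}$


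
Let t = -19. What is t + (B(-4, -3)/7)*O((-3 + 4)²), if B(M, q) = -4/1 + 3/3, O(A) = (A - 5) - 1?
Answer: -118/7 ≈ -16.857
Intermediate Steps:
O(A) = -6 + A (O(A) = (-5 + A) - 1 = -6 + A)
B(M, q) = -3 (B(M, q) = -4*1 + 3*(⅓) = -4 + 1 = -3)
t + (B(-4, -3)/7)*O((-3 + 4)²) = -19 + (-3/7)*(-6 + (-3 + 4)²) = -19 + (-3*⅐)*(-6 + 1²) = -19 - 3*(-6 + 1)/7 = -19 - 3/7*(-5) = -19 + 15/7 = -118/7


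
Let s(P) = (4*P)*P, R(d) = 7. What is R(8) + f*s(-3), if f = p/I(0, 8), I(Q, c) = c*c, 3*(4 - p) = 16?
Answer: 25/4 ≈ 6.2500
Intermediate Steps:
p = -4/3 (p = 4 - ⅓*16 = 4 - 16/3 = -4/3 ≈ -1.3333)
I(Q, c) = c²
f = -1/48 (f = -4/(3*(8²)) = -4/3/64 = -4/3*1/64 = -1/48 ≈ -0.020833)
s(P) = 4*P²
R(8) + f*s(-3) = 7 - (-3)²/12 = 7 - 9/12 = 7 - 1/48*36 = 7 - ¾ = 25/4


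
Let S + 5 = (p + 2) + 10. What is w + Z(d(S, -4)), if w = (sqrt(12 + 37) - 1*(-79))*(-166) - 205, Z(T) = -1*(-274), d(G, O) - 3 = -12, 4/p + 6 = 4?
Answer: -14207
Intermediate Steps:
p = -2 (p = 4/(-6 + 4) = 4/(-2) = 4*(-1/2) = -2)
S = 5 (S = -5 + ((-2 + 2) + 10) = -5 + (0 + 10) = -5 + 10 = 5)
d(G, O) = -9 (d(G, O) = 3 - 12 = -9)
Z(T) = 274
w = -14481 (w = (sqrt(49) + 79)*(-166) - 205 = (7 + 79)*(-166) - 205 = 86*(-166) - 205 = -14276 - 205 = -14481)
w + Z(d(S, -4)) = -14481 + 274 = -14207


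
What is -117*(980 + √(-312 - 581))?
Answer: -114660 - 117*I*√893 ≈ -1.1466e+5 - 3496.3*I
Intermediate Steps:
-117*(980 + √(-312 - 581)) = -117*(980 + √(-893)) = -117*(980 + I*√893) = -114660 - 117*I*√893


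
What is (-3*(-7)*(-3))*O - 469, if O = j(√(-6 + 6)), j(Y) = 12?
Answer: -1225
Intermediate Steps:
O = 12
(-3*(-7)*(-3))*O - 469 = (-3*(-7)*(-3))*12 - 469 = (21*(-3))*12 - 469 = -63*12 - 469 = -756 - 469 = -1225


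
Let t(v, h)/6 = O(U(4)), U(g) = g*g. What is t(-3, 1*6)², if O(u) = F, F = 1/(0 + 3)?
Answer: 4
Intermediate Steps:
U(g) = g²
F = ⅓ (F = 1/3 = ⅓ ≈ 0.33333)
O(u) = ⅓
t(v, h) = 2 (t(v, h) = 6*(⅓) = 2)
t(-3, 1*6)² = 2² = 4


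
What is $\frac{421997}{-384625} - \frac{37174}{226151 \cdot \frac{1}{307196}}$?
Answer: $- \frac{258376419179091}{5116666375} \approx -50497.0$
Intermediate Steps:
$\frac{421997}{-384625} - \frac{37174}{226151 \cdot \frac{1}{307196}} = 421997 \left(- \frac{1}{384625}\right) - \frac{37174}{226151 \cdot \frac{1}{307196}} = - \frac{421997}{384625} - \frac{37174}{\frac{226151}{307196}} = - \frac{421997}{384625} - \frac{11419704104}{226151} = - \frac{258376419179091}{5116666375}$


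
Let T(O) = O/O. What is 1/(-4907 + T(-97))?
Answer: -1/4906 ≈ -0.00020383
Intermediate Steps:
T(O) = 1
1/(-4907 + T(-97)) = 1/(-4907 + 1) = 1/(-4906) = -1/4906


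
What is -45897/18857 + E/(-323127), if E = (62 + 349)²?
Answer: -2001767024/677022871 ≈ -2.9567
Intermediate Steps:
E = 168921 (E = 411² = 168921)
-45897/18857 + E/(-323127) = -45897/18857 + 168921/(-323127) = -45897*1/18857 + 168921*(-1/323127) = -45897/18857 - 18769/35903 = -2001767024/677022871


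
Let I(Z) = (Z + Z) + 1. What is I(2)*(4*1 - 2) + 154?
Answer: 164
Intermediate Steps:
I(Z) = 1 + 2*Z (I(Z) = 2*Z + 1 = 1 + 2*Z)
I(2)*(4*1 - 2) + 154 = (1 + 2*2)*(4*1 - 2) + 154 = (1 + 4)*(4 - 2) + 154 = 5*2 + 154 = 10 + 154 = 164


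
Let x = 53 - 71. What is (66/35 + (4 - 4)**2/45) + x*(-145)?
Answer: 91416/35 ≈ 2611.9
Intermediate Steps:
x = -18
(66/35 + (4 - 4)**2/45) + x*(-145) = (66/35 + (4 - 4)**2/45) - 18*(-145) = (66*(1/35) + 0**2*(1/45)) + 2610 = (66/35 + 0*(1/45)) + 2610 = (66/35 + 0) + 2610 = 66/35 + 2610 = 91416/35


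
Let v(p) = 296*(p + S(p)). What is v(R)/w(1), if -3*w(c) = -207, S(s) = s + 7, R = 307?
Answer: 2664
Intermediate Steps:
S(s) = 7 + s
w(c) = 69 (w(c) = -⅓*(-207) = 69)
v(p) = 2072 + 592*p (v(p) = 296*(p + (7 + p)) = 296*(7 + 2*p) = 2072 + 592*p)
v(R)/w(1) = (2072 + 592*307)/69 = (2072 + 181744)*(1/69) = 183816*(1/69) = 2664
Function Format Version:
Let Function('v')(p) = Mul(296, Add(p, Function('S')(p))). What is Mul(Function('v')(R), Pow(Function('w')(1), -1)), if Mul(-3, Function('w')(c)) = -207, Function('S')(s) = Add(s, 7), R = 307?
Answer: 2664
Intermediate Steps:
Function('S')(s) = Add(7, s)
Function('w')(c) = 69 (Function('w')(c) = Mul(Rational(-1, 3), -207) = 69)
Function('v')(p) = Add(2072, Mul(592, p)) (Function('v')(p) = Mul(296, Add(p, Add(7, p))) = Mul(296, Add(7, Mul(2, p))) = Add(2072, Mul(592, p)))
Mul(Function('v')(R), Pow(Function('w')(1), -1)) = Mul(Add(2072, Mul(592, 307)), Pow(69, -1)) = Mul(Add(2072, 181744), Rational(1, 69)) = Mul(183816, Rational(1, 69)) = 2664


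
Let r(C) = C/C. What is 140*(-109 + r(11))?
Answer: -15120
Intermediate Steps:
r(C) = 1
140*(-109 + r(11)) = 140*(-109 + 1) = 140*(-108) = -15120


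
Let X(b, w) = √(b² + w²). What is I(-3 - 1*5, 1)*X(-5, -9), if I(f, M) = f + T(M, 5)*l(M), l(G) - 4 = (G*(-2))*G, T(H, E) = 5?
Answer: 2*√106 ≈ 20.591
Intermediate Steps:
l(G) = 4 - 2*G² (l(G) = 4 + (G*(-2))*G = 4 + (-2*G)*G = 4 - 2*G²)
I(f, M) = 20 + f - 10*M² (I(f, M) = f + 5*(4 - 2*M²) = f + (20 - 10*M²) = 20 + f - 10*M²)
I(-3 - 1*5, 1)*X(-5, -9) = (20 + (-3 - 1*5) - 10*1²)*√((-5)² + (-9)²) = (20 + (-3 - 5) - 10*1)*√(25 + 81) = (20 - 8 - 10)*√106 = 2*√106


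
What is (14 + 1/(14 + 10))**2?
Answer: 113569/576 ≈ 197.17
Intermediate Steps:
(14 + 1/(14 + 10))**2 = (14 + 1/24)**2 = (337/24)**2 = 113569/576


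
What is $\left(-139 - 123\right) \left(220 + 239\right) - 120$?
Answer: $-120378$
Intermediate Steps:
$\left(-139 - 123\right) \left(220 + 239\right) - 120 = \left(-139 - 123\right) 459 - 120 = \left(-262\right) 459 - 120 = -120258 - 120 = -120378$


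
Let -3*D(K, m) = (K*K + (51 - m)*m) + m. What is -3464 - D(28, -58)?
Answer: -15988/3 ≈ -5329.3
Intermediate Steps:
D(K, m) = -m/3 - K²/3 - m*(51 - m)/3 (D(K, m) = -((K*K + (51 - m)*m) + m)/3 = -((K² + m*(51 - m)) + m)/3 = -(m + K² + m*(51 - m))/3 = -m/3 - K²/3 - m*(51 - m)/3)
-3464 - D(28, -58) = -3464 - (-52/3*(-58) - ⅓*28² + (⅓)*(-58)²) = -3464 - (3016/3 - ⅓*784 + (⅓)*3364) = -3464 - (3016/3 - 784/3 + 3364/3) = -3464 - 1*5596/3 = -3464 - 5596/3 = -15988/3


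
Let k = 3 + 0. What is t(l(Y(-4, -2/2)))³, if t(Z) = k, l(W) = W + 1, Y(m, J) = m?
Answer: 27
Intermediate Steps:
l(W) = 1 + W
k = 3
t(Z) = 3
t(l(Y(-4, -2/2)))³ = 3³ = 27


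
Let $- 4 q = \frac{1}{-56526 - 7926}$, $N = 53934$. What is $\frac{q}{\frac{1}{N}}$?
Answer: $\frac{8989}{42968} \approx 0.2092$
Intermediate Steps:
$q = \frac{1}{257808}$ ($q = - \frac{1}{4 \left(-56526 - 7926\right)} = - \frac{1}{4 \left(-64452\right)} = \left(- \frac{1}{4}\right) \left(- \frac{1}{64452}\right) = \frac{1}{257808} \approx 3.8789 \cdot 10^{-6}$)
$\frac{q}{\frac{1}{N}} = \frac{1}{257808 \cdot \frac{1}{53934}} = \frac{\frac{1}{\frac{1}{53934}}}{257808} = \frac{1}{257808} \cdot 53934 = \frac{8989}{42968}$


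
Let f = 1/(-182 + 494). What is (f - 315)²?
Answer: 9658761841/97344 ≈ 99223.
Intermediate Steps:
f = 1/312 ≈ 0.0032051
(f - 315)² = (1/312 - 315)² = (-98279/312)² = 9658761841/97344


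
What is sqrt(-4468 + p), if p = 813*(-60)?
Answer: 64*I*sqrt(13) ≈ 230.76*I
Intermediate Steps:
p = -48780
sqrt(-4468 + p) = sqrt(-4468 - 48780) = sqrt(-53248) = 64*I*sqrt(13)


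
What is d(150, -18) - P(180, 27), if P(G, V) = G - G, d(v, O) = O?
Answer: -18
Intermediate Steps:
P(G, V) = 0
d(150, -18) - P(180, 27) = -18 - 1*0 = -18 + 0 = -18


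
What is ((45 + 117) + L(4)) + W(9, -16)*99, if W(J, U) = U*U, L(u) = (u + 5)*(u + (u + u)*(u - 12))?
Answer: 24966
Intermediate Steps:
L(u) = (5 + u)*(u + 2*u*(-12 + u)) (L(u) = (5 + u)*(u + (2*u)*(-12 + u)) = (5 + u)*(u + 2*u*(-12 + u)))
W(J, U) = U**2
((45 + 117) + L(4)) + W(9, -16)*99 = ((45 + 117) + 4*(-115 - 13*4 + 2*4**2)) + (-16)**2*99 = (162 + 4*(-115 - 52 + 2*16)) + 256*99 = (162 + 4*(-115 - 52 + 32)) + 25344 = (162 + 4*(-135)) + 25344 = (162 - 540) + 25344 = -378 + 25344 = 24966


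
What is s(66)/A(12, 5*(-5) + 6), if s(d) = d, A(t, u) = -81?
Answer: -22/27 ≈ -0.81481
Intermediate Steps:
s(66)/A(12, 5*(-5) + 6) = 66/(-81) = 66*(-1/81) = -22/27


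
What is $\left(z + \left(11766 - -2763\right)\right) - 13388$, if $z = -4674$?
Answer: $-3533$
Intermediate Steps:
$\left(z + \left(11766 - -2763\right)\right) - 13388 = \left(-4674 + \left(11766 - -2763\right)\right) - 13388 = \left(-4674 + \left(11766 + 2763\right)\right) - 13388 = \left(-4674 + 14529\right) - 13388 = 9855 - 13388 = -3533$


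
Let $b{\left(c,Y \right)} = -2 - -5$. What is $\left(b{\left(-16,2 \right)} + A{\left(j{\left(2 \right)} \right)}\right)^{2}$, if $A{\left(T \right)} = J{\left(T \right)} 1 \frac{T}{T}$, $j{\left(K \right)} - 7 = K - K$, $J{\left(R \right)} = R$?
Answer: $100$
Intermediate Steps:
$b{\left(c,Y \right)} = 3$ ($b{\left(c,Y \right)} = -2 + 5 = 3$)
$j{\left(K \right)} = 7$ ($j{\left(K \right)} = 7 + \left(K - K\right) = 7 + 0 = 7$)
$A{\left(T \right)} = T$ ($A{\left(T \right)} = T 1 \frac{T}{T} = T 1 = T$)
$\left(b{\left(-16,2 \right)} + A{\left(j{\left(2 \right)} \right)}\right)^{2} = \left(3 + 7\right)^{2} = 10^{2} = 100$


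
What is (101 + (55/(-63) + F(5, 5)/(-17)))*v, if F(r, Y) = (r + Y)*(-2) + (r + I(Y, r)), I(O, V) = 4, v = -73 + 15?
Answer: -6259882/1071 ≈ -5844.9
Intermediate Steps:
v = -58
F(r, Y) = 4 - r - 2*Y (F(r, Y) = (r + Y)*(-2) + (r + 4) = (Y + r)*(-2) + (4 + r) = (-2*Y - 2*r) + (4 + r) = 4 - r - 2*Y)
(101 + (55/(-63) + F(5, 5)/(-17)))*v = (101 + (55/(-63) + (4 - 1*5 - 2*5)/(-17)))*(-58) = (101 + (55*(-1/63) + (4 - 5 - 10)*(-1/17)))*(-58) = (101 + (-55/63 - 11*(-1/17)))*(-58) = (101 + (-55/63 + 11/17))*(-58) = (101 - 242/1071)*(-58) = (107929/1071)*(-58) = -6259882/1071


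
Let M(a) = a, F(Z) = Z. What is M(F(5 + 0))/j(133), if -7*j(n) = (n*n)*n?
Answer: -5/336091 ≈ -1.4877e-5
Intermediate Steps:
j(n) = -n³/7 (j(n) = -n*n*n/7 = -n²*n/7 = -n³/7)
M(F(5 + 0))/j(133) = (5 + 0)/((-⅐*133³)) = 5/((-⅐*2352637)) = 5/(-336091) = 5*(-1/336091) = -5/336091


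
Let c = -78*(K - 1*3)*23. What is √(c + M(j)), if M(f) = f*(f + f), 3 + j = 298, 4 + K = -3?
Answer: √191990 ≈ 438.17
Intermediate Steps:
K = -7 (K = -4 - 3 = -7)
j = 295 (j = -3 + 298 = 295)
M(f) = 2*f² (M(f) = f*(2*f) = 2*f²)
c = 17940 (c = -78*(-7 - 1*3)*23 = -78*(-7 - 3)*23 = -78*(-10)*23 = 780*23 = 17940)
√(c + M(j)) = √(17940 + 2*295²) = √(17940 + 2*87025) = √(17940 + 174050) = √191990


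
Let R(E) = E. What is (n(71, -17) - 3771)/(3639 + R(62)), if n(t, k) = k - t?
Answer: -3859/3701 ≈ -1.0427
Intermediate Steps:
(n(71, -17) - 3771)/(3639 + R(62)) = ((-17 - 1*71) - 3771)/(3639 + 62) = ((-17 - 71) - 3771)/3701 = (-88 - 3771)*(1/3701) = -3859*1/3701 = -3859/3701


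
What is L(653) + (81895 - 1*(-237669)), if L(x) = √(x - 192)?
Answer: 319564 + √461 ≈ 3.1959e+5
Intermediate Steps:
L(x) = √(-192 + x)
L(653) + (81895 - 1*(-237669)) = √(-192 + 653) + (81895 - 1*(-237669)) = √461 + (81895 + 237669) = √461 + 319564 = 319564 + √461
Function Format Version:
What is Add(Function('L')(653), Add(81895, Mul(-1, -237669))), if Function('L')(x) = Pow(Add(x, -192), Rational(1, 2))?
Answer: Add(319564, Pow(461, Rational(1, 2))) ≈ 3.1959e+5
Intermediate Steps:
Function('L')(x) = Pow(Add(-192, x), Rational(1, 2))
Add(Function('L')(653), Add(81895, Mul(-1, -237669))) = Add(Pow(Add(-192, 653), Rational(1, 2)), Add(81895, Mul(-1, -237669))) = Add(Pow(461, Rational(1, 2)), Add(81895, 237669)) = Add(Pow(461, Rational(1, 2)), 319564) = Add(319564, Pow(461, Rational(1, 2)))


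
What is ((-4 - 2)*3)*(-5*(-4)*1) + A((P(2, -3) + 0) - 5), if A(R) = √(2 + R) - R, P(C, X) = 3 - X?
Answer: -361 + √3 ≈ -359.27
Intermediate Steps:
((-4 - 2)*3)*(-5*(-4)*1) + A((P(2, -3) + 0) - 5) = ((-4 - 2)*3)*(-5*(-4)*1) + (√(2 + (((3 - 1*(-3)) + 0) - 5)) - (((3 - 1*(-3)) + 0) - 5)) = (-6*3)*(20*1) + (√(2 + (((3 + 3) + 0) - 5)) - (((3 + 3) + 0) - 5)) = -18*20 + (√(2 + ((6 + 0) - 5)) - ((6 + 0) - 5)) = -360 + (√(2 + (6 - 5)) - (6 - 5)) = -360 + (√(2 + 1) - 1*1) = -360 + (√3 - 1) = -360 + (-1 + √3) = -361 + √3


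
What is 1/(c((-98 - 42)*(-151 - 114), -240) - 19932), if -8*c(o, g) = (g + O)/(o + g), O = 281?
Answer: -294880/5877548201 ≈ -5.0171e-5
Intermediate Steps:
c(o, g) = -(281 + g)/(8*(g + o)) (c(o, g) = -(g + 281)/(8*(o + g)) = -(281 + g)/(8*(g + o)))
1/(c((-98 - 42)*(-151 - 114), -240) - 19932) = 1/((-281 - 1*(-240))/(8*(-240 + (-98 - 42)*(-151 - 114))) - 19932) = 1/((-281 + 240)/(8*(-240 - 140*(-265))) - 19932) = 1/((⅛)*(-41)/(-240 + 37100) - 19932) = 1/((⅛)*(-41)/36860 - 19932) = 1/((⅛)*(1/36860)*(-41) - 19932) = 1/(-41/294880 - 19932) = 1/(-5877548201/294880) = -294880/5877548201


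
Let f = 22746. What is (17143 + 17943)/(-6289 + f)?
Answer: 35086/16457 ≈ 2.1320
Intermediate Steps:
(17143 + 17943)/(-6289 + f) = (17143 + 17943)/(-6289 + 22746) = 35086/16457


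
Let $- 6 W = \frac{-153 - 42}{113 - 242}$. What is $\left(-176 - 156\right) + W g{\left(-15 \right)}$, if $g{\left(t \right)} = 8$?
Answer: $- \frac{43088}{129} \approx -334.02$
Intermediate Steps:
$W = - \frac{65}{258}$ ($W = - \frac{\left(-153 - 42\right) \frac{1}{113 - 242}}{6} = - \frac{\left(-195\right) \frac{1}{-129}}{6} = - \frac{\left(-195\right) \left(- \frac{1}{129}\right)}{6} = \left(- \frac{1}{6}\right) \frac{65}{43} = - \frac{65}{258} \approx -0.25194$)
$\left(-176 - 156\right) + W g{\left(-15 \right)} = \left(-176 - 156\right) - \frac{260}{129} = -332 - \frac{260}{129} = - \frac{43088}{129}$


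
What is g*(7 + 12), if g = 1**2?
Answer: 19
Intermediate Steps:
g = 1
g*(7 + 12) = 1*(7 + 12) = 1*19 = 19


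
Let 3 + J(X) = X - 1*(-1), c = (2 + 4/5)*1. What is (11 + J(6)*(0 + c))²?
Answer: 12321/25 ≈ 492.84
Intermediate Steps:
c = 14/5 (c = (2 + 4*(⅕))*1 = (2 + ⅘)*1 = (14/5)*1 = 14/5 ≈ 2.8000)
J(X) = -2 + X (J(X) = -3 + (X - 1*(-1)) = -3 + (X + 1) = -3 + (1 + X) = -2 + X)
(11 + J(6)*(0 + c))² = (11 + (-2 + 6)*(0 + 14/5))² = (11 + 4*(14/5))² = (11 + 56/5)² = (111/5)² = 12321/25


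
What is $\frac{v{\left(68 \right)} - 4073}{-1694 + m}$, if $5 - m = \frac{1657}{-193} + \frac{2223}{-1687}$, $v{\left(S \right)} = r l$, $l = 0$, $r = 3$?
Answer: $\frac{1326132143}{546698801} \approx 2.4257$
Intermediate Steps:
$v{\left(S \right)} = 0$ ($v{\left(S \right)} = 3 \cdot 0 = 0$)
$m = \frac{4852353}{325591}$ ($m = 5 - \left(\frac{1657}{-193} + \frac{2223}{-1687}\right) = 5 - \left(1657 \left(- \frac{1}{193}\right) + 2223 \left(- \frac{1}{1687}\right)\right) = 5 - \left(- \frac{1657}{193} - \frac{2223}{1687}\right) = 5 - - \frac{3224398}{325591} = 5 + \frac{3224398}{325591} = \frac{4852353}{325591} \approx 14.903$)
$\frac{v{\left(68 \right)} - 4073}{-1694 + m} = \frac{0 - 4073}{-1694 + \frac{4852353}{325591}} = - \frac{4073}{- \frac{546698801}{325591}} = \left(-4073\right) \left(- \frac{325591}{546698801}\right) = \frac{1326132143}{546698801}$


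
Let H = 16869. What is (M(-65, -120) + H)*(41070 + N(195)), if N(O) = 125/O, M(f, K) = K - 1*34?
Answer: 26773334825/39 ≈ 6.8650e+8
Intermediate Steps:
M(f, K) = -34 + K (M(f, K) = K - 34 = -34 + K)
(M(-65, -120) + H)*(41070 + N(195)) = ((-34 - 120) + 16869)*(41070 + 125/195) = (-154 + 16869)*(41070 + 125*(1/195)) = 16715*(41070 + 25/39) = 16715*(1601755/39) = 26773334825/39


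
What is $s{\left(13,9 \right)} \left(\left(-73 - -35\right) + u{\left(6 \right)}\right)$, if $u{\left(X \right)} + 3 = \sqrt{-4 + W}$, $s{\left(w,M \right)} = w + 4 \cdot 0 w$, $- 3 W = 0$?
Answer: $-533 + 26 i \approx -533.0 + 26.0 i$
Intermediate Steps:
$W = 0$ ($W = \left(- \frac{1}{3}\right) 0 = 0$)
$s{\left(w,M \right)} = w$ ($s{\left(w,M \right)} = w + 0 w = w + 0 = w$)
$u{\left(X \right)} = -3 + 2 i$ ($u{\left(X \right)} = -3 + \sqrt{-4 + 0} = -3 + \sqrt{-4} = -3 + 2 i$)
$s{\left(13,9 \right)} \left(\left(-73 - -35\right) + u{\left(6 \right)}\right) = 13 \left(\left(-73 - -35\right) - \left(3 - 2 i\right)\right) = 13 \left(\left(-73 + 35\right) - \left(3 - 2 i\right)\right) = 13 \left(-38 - \left(3 - 2 i\right)\right) = 13 \left(-41 + 2 i\right) = -533 + 26 i$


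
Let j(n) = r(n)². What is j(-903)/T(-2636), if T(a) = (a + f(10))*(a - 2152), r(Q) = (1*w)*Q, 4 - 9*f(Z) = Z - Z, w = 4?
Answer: 116487/112670 ≈ 1.0339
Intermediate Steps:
f(Z) = 4/9 (f(Z) = 4/9 - (Z - Z)/9 = 4/9 - ⅑*0 = 4/9 + 0 = 4/9)
r(Q) = 4*Q (r(Q) = (1*4)*Q = 4*Q)
j(n) = 16*n² (j(n) = (4*n)² = 16*n²)
T(a) = (-2152 + a)*(4/9 + a) (T(a) = (a + 4/9)*(a - 2152) = (4/9 + a)*(-2152 + a) = (-2152 + a)*(4/9 + a))
j(-903)/T(-2636) = (16*(-903)²)/(-8608/9 + (-2636)² - 19364/9*(-2636)) = (16*815409)/(-8608/9 + 6948496 + 51043504/9) = 13046544/12619040 = 13046544*(1/12619040) = 116487/112670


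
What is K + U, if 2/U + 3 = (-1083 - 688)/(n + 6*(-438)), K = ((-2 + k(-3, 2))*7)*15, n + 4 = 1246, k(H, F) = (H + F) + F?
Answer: -3291/31 ≈ -106.16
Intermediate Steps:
k(H, F) = H + 2*F (k(H, F) = (F + H) + F = H + 2*F)
n = 1242 (n = -4 + 1246 = 1242)
K = -105 (K = ((-2 + (-3 + 2*2))*7)*15 = ((-2 + (-3 + 4))*7)*15 = ((-2 + 1)*7)*15 = -1*7*15 = -7*15 = -105)
U = -36/31 (U = 2/(-3 + (-1083 - 688)/(1242 + 6*(-438))) = 2/(-3 - 1771/(1242 - 2628)) = 2/(-3 - 1771/(-1386)) = 2/(-3 - 1771*(-1/1386)) = 2/(-3 + 23/18) = 2/(-31/18) = 2*(-18/31) = -36/31 ≈ -1.1613)
K + U = -105 - 36/31 = -3291/31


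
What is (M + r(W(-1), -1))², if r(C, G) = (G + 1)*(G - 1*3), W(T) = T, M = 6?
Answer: 36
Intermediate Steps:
r(C, G) = (1 + G)*(-3 + G) (r(C, G) = (1 + G)*(G - 3) = (1 + G)*(-3 + G))
(M + r(W(-1), -1))² = (6 + (-3 + (-1)² - 2*(-1)))² = (6 + (-3 + 1 + 2))² = (6 + 0)² = 6² = 36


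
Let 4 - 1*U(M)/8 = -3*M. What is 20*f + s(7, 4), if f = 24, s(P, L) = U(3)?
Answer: 584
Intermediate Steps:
U(M) = 32 + 24*M (U(M) = 32 - (-24)*M = 32 + 24*M)
s(P, L) = 104 (s(P, L) = 32 + 24*3 = 32 + 72 = 104)
20*f + s(7, 4) = 20*24 + 104 = 480 + 104 = 584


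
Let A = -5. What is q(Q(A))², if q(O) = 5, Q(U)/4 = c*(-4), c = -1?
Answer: 25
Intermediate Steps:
Q(U) = 16 (Q(U) = 4*(-1*(-4)) = 4*4 = 16)
q(Q(A))² = 5² = 25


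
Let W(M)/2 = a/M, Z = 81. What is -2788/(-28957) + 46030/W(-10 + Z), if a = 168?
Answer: 47318088589/4864776 ≈ 9726.7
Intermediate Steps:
W(M) = 336/M (W(M) = 2*(168/M) = 336/M)
-2788/(-28957) + 46030/W(-10 + Z) = -2788/(-28957) + 46030/((336/(-10 + 81))) = -2788*(-1/28957) + 46030/((336/71)) = 2788/28957 + 46030/((336*(1/71))) = 2788/28957 + 46030/(336/71) = 2788/28957 + 46030*(71/336) = 2788/28957 + 1634065/168 = 47318088589/4864776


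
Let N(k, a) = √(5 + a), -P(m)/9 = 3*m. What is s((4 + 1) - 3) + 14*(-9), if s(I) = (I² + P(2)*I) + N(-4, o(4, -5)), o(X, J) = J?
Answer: -230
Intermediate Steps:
P(m) = -27*m
s(I) = I² - 54*I (s(I) = (I² + (-27*2)*I) + √(5 - 5) = (I² - 54*I) + √0 = (I² - 54*I) + 0 = I² - 54*I)
s((4 + 1) - 3) + 14*(-9) = ((4 + 1) - 3)*(-54 + ((4 + 1) - 3)) + 14*(-9) = (5 - 3)*(-54 + (5 - 3)) - 126 = 2*(-54 + 2) - 126 = 2*(-52) - 126 = -104 - 126 = -230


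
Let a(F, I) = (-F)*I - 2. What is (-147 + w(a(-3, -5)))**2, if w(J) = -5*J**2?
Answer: 2534464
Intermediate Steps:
a(F, I) = -2 - F*I (a(F, I) = -F*I - 2 = -2 - F*I)
(-147 + w(a(-3, -5)))**2 = (-147 - 5*(-2 - 1*(-3)*(-5))**2)**2 = (-147 - 5*(-2 - 15)**2)**2 = (-147 - 5*(-17)**2)**2 = (-147 - 5*289)**2 = (-147 - 1445)**2 = (-1592)**2 = 2534464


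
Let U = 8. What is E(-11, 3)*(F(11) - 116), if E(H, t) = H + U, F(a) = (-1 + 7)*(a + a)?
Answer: -48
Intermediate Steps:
F(a) = 12*a (F(a) = 6*(2*a) = 12*a)
E(H, t) = 8 + H (E(H, t) = H + 8 = 8 + H)
E(-11, 3)*(F(11) - 116) = (8 - 11)*(12*11 - 116) = -3*(132 - 116) = -3*16 = -48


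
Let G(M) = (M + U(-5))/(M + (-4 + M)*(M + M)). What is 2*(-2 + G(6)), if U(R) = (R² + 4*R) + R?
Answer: -18/5 ≈ -3.6000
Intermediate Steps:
U(R) = R² + 5*R
G(M) = M/(M + 2*M*(-4 + M)) (G(M) = (M - 5*(5 - 5))/(M + (-4 + M)*(M + M)) = (M - 5*0)/(M + (-4 + M)*(2*M)) = (M + 0)/(M + 2*M*(-4 + M)) = M/(M + 2*M*(-4 + M)))
2*(-2 + G(6)) = 2*(-2 + 1/(-7 + 2*6)) = 2*(-2 + 1/(-7 + 12)) = 2*(-2 + 1/5) = 2*(-2 + ⅕) = 2*(-9/5) = -18/5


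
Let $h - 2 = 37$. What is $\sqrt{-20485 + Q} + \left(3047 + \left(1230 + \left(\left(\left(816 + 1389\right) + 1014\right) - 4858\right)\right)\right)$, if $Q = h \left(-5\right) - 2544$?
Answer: $2638 + 2 i \sqrt{5806} \approx 2638.0 + 152.39 i$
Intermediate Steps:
$h = 39$ ($h = 2 + 37 = 39$)
$Q = -2739$ ($Q = 39 \left(-5\right) - 2544 = -195 - 2544 = -2739$)
$\sqrt{-20485 + Q} + \left(3047 + \left(1230 + \left(\left(\left(816 + 1389\right) + 1014\right) - 4858\right)\right)\right) = \sqrt{-20485 - 2739} + \left(3047 + \left(1230 + \left(\left(\left(816 + 1389\right) + 1014\right) - 4858\right)\right)\right) = \sqrt{-23224} + \left(3047 + \left(1230 + \left(\left(2205 + 1014\right) - 4858\right)\right)\right) = 2 i \sqrt{5806} + \left(3047 + \left(1230 + \left(3219 - 4858\right)\right)\right) = 2 i \sqrt{5806} + \left(3047 + \left(1230 - 1639\right)\right) = 2 i \sqrt{5806} + \left(3047 - 409\right) = 2 i \sqrt{5806} + 2638 = 2638 + 2 i \sqrt{5806}$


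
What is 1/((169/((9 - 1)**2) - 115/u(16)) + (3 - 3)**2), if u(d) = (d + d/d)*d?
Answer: 1088/2413 ≈ 0.45089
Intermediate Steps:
u(d) = d*(1 + d) (u(d) = (d + 1)*d = (1 + d)*d = d*(1 + d))
1/((169/((9 - 1)**2) - 115/u(16)) + (3 - 3)**2) = 1/((169/((9 - 1)**2) - 115*1/(16*(1 + 16))) + (3 - 3)**2) = 1/((169/(8**2) - 115/(16*17)) + 0**2) = 1/((169/64 - 115/272) + 0) = 1/(2413/1088 + 0) = 1/(2413/1088) = 1088/2413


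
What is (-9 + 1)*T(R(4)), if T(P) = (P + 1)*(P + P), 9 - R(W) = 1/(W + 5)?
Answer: -113920/81 ≈ -1406.4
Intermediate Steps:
R(W) = 9 - 1/(5 + W) (R(W) = 9 - 1/(W + 5) = 9 - 1/(5 + W))
T(P) = 2*P*(1 + P) (T(P) = (1 + P)*(2*P) = 2*P*(1 + P))
(-9 + 1)*T(R(4)) = (-9 + 1)*(2*((44 + 9*4)/(5 + 4))*(1 + (44 + 9*4)/(5 + 4))) = -16*(44 + 36)/9*(1 + (44 + 36)/9) = -16*(⅑)*80*(1 + (⅑)*80) = -16*80*(1 + 80/9)/9 = -16*80*89/(9*9) = -8*14240/81 = -113920/81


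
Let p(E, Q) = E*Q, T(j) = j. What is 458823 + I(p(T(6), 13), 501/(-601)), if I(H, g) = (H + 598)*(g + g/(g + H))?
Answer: 4257556358581/9290859 ≈ 4.5825e+5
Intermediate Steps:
I(H, g) = (598 + H)*(g + g/(H + g))
458823 + I(p(T(6), 13), 501/(-601)) = 458823 + (501/(-601))*(598 + (6*13)² + 598*(501/(-601)) + 599*(6*13) + (6*13)*(501/(-601)))/(6*13 + 501/(-601)) = 458823 + (501*(-1/601))*(598 + 78² + 598*(501*(-1/601)) + 599*78 + 78*(501*(-1/601)))/(78 + 501*(-1/601)) = 458823 - 501*(598 + 6084 + 598*(-501/601) + 46722 + 78*(-501/601))/(601*(78 - 501/601)) = 458823 - 501*(598 + 6084 - 299598/601 + 46722 - 39078/601)/(601*46377/601) = 458823 - 501/601*601/46377*31757128/601 = 458823 - 5303440376/9290859 = 4257556358581/9290859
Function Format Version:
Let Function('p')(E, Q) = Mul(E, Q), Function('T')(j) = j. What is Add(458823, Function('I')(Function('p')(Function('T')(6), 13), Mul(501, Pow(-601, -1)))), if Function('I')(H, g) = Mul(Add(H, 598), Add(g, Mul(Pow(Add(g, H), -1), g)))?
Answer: Rational(4257556358581, 9290859) ≈ 4.5825e+5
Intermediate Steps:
Function('I')(H, g) = Mul(Add(598, H), Add(g, Mul(g, Pow(Add(H, g), -1)))) (Function('I')(H, g) = Mul(Add(598, H), Add(g, Mul(Pow(Add(H, g), -1), g))) = Mul(Add(598, H), Add(g, Mul(g, Pow(Add(H, g), -1)))))
Add(458823, Function('I')(Function('p')(Function('T')(6), 13), Mul(501, Pow(-601, -1)))) = Add(458823, Mul(Mul(501, Pow(-601, -1)), Pow(Add(Mul(6, 13), Mul(501, Pow(-601, -1))), -1), Add(598, Pow(Mul(6, 13), 2), Mul(598, Mul(501, Pow(-601, -1))), Mul(599, Mul(6, 13)), Mul(Mul(6, 13), Mul(501, Pow(-601, -1)))))) = Add(458823, Mul(Mul(501, Rational(-1, 601)), Pow(Add(78, Mul(501, Rational(-1, 601))), -1), Add(598, Pow(78, 2), Mul(598, Mul(501, Rational(-1, 601))), Mul(599, 78), Mul(78, Mul(501, Rational(-1, 601)))))) = Add(458823, Mul(Rational(-501, 601), Pow(Add(78, Rational(-501, 601)), -1), Add(598, 6084, Mul(598, Rational(-501, 601)), 46722, Mul(78, Rational(-501, 601))))) = Add(458823, Mul(Rational(-501, 601), Pow(Rational(46377, 601), -1), Add(598, 6084, Rational(-299598, 601), 46722, Rational(-39078, 601)))) = Add(458823, Mul(Rational(-501, 601), Rational(601, 46377), Rational(31757128, 601))) = Add(458823, Rational(-5303440376, 9290859)) = Rational(4257556358581, 9290859)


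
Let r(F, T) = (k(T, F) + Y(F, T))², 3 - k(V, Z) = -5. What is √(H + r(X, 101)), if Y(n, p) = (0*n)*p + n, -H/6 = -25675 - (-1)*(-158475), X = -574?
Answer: 2*√356314 ≈ 1193.8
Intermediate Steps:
k(V, Z) = 8 (k(V, Z) = 3 - 1*(-5) = 3 + 5 = 8)
H = 1104900 (H = -6*(-25675 - (-1)*(-158475)) = -6*(-25675 - 1*158475) = -6*(-25675 - 158475) = -6*(-184150) = 1104900)
Y(n, p) = n (Y(n, p) = 0*p + n = 0 + n = n)
r(F, T) = (8 + F)²
√(H + r(X, 101)) = √(1104900 + (8 - 574)²) = √(1104900 + (-566)²) = √(1104900 + 320356) = √1425256 = 2*√356314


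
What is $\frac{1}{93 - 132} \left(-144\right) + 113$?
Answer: $\frac{1517}{13} \approx 116.69$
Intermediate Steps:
$\frac{1}{93 - 132} \left(-144\right) + 113 = \frac{1}{-39} \left(-144\right) + 113 = \left(- \frac{1}{39}\right) \left(-144\right) + 113 = \frac{48}{13} + 113 = \frac{1517}{13}$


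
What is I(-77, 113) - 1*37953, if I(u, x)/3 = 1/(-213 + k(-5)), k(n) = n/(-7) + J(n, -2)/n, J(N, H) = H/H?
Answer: -94085522/2479 ≈ -37953.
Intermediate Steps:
J(N, H) = 1
k(n) = 1/n - n/7 (k(n) = n/(-7) + 1/n = n*(-⅐) + 1/n = -n/7 + 1/n = 1/n - n/7)
I(u, x) = -35/2479 (I(u, x) = 3/(-213 + (1/(-5) - ⅐*(-5))) = 3/(-213 + (-⅕ + 5/7)) = 3/(-213 + 18/35) = 3/(-7437/35) = 3*(-35/7437) = -35/2479)
I(-77, 113) - 1*37953 = -35/2479 - 1*37953 = -35/2479 - 37953 = -94085522/2479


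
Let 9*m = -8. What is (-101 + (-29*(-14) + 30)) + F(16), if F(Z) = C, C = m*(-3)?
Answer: 1013/3 ≈ 337.67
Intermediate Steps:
m = -8/9 (m = (⅑)*(-8) = -8/9 ≈ -0.88889)
C = 8/3 (C = -8/9*(-3) = 8/3 ≈ 2.6667)
F(Z) = 8/3
(-101 + (-29*(-14) + 30)) + F(16) = (-101 + (-29*(-14) + 30)) + 8/3 = (-101 + (406 + 30)) + 8/3 = (-101 + 436) + 8/3 = 335 + 8/3 = 1013/3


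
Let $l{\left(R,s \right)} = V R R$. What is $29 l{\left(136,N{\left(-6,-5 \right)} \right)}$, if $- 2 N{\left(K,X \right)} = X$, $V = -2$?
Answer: $-1072768$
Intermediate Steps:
$N{\left(K,X \right)} = - \frac{X}{2}$
$l{\left(R,s \right)} = - 2 R^{2}$ ($l{\left(R,s \right)} = - 2 R R = - 2 R^{2}$)
$29 l{\left(136,N{\left(-6,-5 \right)} \right)} = 29 \left(- 2 \cdot 136^{2}\right) = 29 \left(\left(-2\right) 18496\right) = 29 \left(-36992\right) = -1072768$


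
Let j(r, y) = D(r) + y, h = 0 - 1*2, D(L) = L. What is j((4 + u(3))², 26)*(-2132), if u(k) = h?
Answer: -63960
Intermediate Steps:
h = -2 (h = 0 - 2 = -2)
u(k) = -2
j(r, y) = r + y
j((4 + u(3))², 26)*(-2132) = ((4 - 2)² + 26)*(-2132) = (2² + 26)*(-2132) = (4 + 26)*(-2132) = 30*(-2132) = -63960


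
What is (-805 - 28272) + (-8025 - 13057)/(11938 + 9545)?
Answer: -624682273/21483 ≈ -29078.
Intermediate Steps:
(-805 - 28272) + (-8025 - 13057)/(11938 + 9545) = -29077 - 21082/21483 = -624682273/21483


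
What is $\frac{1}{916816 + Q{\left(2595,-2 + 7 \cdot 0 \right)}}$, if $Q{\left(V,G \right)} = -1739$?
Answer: $\frac{1}{915077} \approx 1.0928 \cdot 10^{-6}$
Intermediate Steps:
$\frac{1}{916816 + Q{\left(2595,-2 + 7 \cdot 0 \right)}} = \frac{1}{916816 - 1739} = \frac{1}{915077}$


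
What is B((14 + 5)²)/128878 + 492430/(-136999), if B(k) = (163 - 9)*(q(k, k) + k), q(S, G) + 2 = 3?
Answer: -27912986644/8828078561 ≈ -3.1618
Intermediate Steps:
q(S, G) = 1 (q(S, G) = -2 + 3 = 1)
B(k) = 154 + 154*k (B(k) = (163 - 9)*(1 + k) = 154*(1 + k) = 154 + 154*k)
B((14 + 5)²)/128878 + 492430/(-136999) = (154 + 154*(14 + 5)²)/128878 + 492430/(-136999) = (154 + 154*19²)*(1/128878) + 492430*(-1/136999) = (154 + 154*361)*(1/128878) - 492430/136999 = (154 + 55594)*(1/128878) - 492430/136999 = 55748*(1/128878) - 492430/136999 = 27874/64439 - 492430/136999 = -27912986644/8828078561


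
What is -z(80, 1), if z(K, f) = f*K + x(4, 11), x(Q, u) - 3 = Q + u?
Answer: -98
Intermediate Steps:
x(Q, u) = 3 + Q + u (x(Q, u) = 3 + (Q + u) = 3 + Q + u)
z(K, f) = 18 + K*f (z(K, f) = f*K + (3 + 4 + 11) = K*f + 18 = 18 + K*f)
-z(80, 1) = -(18 + 80*1) = -(18 + 80) = -1*98 = -98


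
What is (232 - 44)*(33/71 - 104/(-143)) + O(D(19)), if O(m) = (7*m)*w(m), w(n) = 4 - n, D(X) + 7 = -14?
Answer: -2695147/781 ≈ -3450.9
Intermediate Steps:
D(X) = -21 (D(X) = -7 - 14 = -21)
O(m) = 7*m*(4 - m) (O(m) = (7*m)*(4 - m) = 7*m*(4 - m))
(232 - 44)*(33/71 - 104/(-143)) + O(D(19)) = (232 - 44)*(33/71 - 104/(-143)) + 7*(-21)*(4 - 1*(-21)) = 188*(33*(1/71) - 104*(-1/143)) + 7*(-21)*(4 + 21) = 188*(33/71 + 8/11) + 7*(-21)*25 = 188*(931/781) - 3675 = 175028/781 - 3675 = -2695147/781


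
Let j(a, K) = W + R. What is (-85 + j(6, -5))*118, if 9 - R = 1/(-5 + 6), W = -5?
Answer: -9676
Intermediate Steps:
R = 8 (R = 9 - 1/(-5 + 6) = 9 - 1/1 = 9 - 1*1 = 9 - 1 = 8)
j(a, K) = 3 (j(a, K) = -5 + 8 = 3)
(-85 + j(6, -5))*118 = (-85 + 3)*118 = -82*118 = -9676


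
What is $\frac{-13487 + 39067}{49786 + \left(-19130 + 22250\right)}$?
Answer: $\frac{12790}{26453} \approx 0.4835$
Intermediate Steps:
$\frac{-13487 + 39067}{49786 + \left(-19130 + 22250\right)} = \frac{25580}{49786 + 3120} = \frac{25580}{52906} = 25580 \cdot \frac{1}{52906} = \frac{12790}{26453}$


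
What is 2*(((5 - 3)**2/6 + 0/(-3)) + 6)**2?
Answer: 800/9 ≈ 88.889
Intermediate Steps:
2*(((5 - 3)**2/6 + 0/(-3)) + 6)**2 = 2*((2**2*(1/6) + 0*(-1/3)) + 6)**2 = 2*((4*(1/6) + 0) + 6)**2 = 2*((2/3 + 0) + 6)**2 = 2*(2/3 + 6)**2 = 2*(20/3)**2 = 2*(400/9) = 800/9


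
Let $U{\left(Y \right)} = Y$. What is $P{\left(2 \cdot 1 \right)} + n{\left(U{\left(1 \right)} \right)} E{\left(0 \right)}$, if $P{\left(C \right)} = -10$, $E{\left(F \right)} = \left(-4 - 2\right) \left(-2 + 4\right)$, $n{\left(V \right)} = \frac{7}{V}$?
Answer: $-94$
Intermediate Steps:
$E{\left(F \right)} = -12$ ($E{\left(F \right)} = \left(-6\right) 2 = -12$)
$P{\left(2 \cdot 1 \right)} + n{\left(U{\left(1 \right)} \right)} E{\left(0 \right)} = -10 + \frac{7}{1} \left(-12\right) = -10 + 7 \cdot 1 \left(-12\right) = -10 + 7 \left(-12\right) = -10 - 84 = -94$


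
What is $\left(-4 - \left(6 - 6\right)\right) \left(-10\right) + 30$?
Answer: $70$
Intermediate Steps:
$\left(-4 - \left(6 - 6\right)\right) \left(-10\right) + 30 = \left(-4 - 0\right) \left(-10\right) + 30 = \left(-4 + 0\right) \left(-10\right) + 30 = \left(-4\right) \left(-10\right) + 30 = 40 + 30 = 70$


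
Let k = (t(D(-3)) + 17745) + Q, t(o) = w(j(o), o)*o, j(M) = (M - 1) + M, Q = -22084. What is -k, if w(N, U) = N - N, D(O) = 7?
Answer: 4339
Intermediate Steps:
j(M) = -1 + 2*M (j(M) = (-1 + M) + M = -1 + 2*M)
w(N, U) = 0
t(o) = 0 (t(o) = 0*o = 0)
k = -4339 (k = (0 + 17745) - 22084 = 17745 - 22084 = -4339)
-k = -1*(-4339) = 4339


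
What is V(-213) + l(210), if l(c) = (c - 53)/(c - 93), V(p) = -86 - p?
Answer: 15016/117 ≈ 128.34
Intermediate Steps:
l(c) = (-53 + c)/(-93 + c)
V(-213) + l(210) = (-86 - 1*(-213)) + (-53 + 210)/(-93 + 210) = (-86 + 213) + 157/117 = 127 + (1/117)*157 = 127 + 157/117 = 15016/117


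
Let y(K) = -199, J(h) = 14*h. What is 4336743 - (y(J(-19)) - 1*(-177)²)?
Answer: 4368271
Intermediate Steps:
4336743 - (y(J(-19)) - 1*(-177)²) = 4336743 - (-199 - 1*(-177)²) = 4336743 - (-199 - 1*31329) = 4336743 - (-199 - 31329) = 4336743 - 1*(-31528) = 4336743 + 31528 = 4368271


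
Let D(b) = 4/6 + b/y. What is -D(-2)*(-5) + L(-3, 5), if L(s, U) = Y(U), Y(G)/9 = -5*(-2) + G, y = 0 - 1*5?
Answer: 421/3 ≈ 140.33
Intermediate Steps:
y = -5 (y = 0 - 5 = -5)
D(b) = ⅔ - b/5 (D(b) = 4/6 + b/(-5) = 4*(⅙) + b*(-⅕) = ⅔ - b/5)
Y(G) = 90 + 9*G (Y(G) = 9*(-5*(-2) + G) = 9*(10 + G) = 90 + 9*G)
L(s, U) = 90 + 9*U
-D(-2)*(-5) + L(-3, 5) = -(⅔ - ⅕*(-2))*(-5) + (90 + 9*5) = -(⅔ + ⅖)*(-5) + (90 + 45) = -1*16/15*(-5) + 135 = -16/15*(-5) + 135 = 16/3 + 135 = 421/3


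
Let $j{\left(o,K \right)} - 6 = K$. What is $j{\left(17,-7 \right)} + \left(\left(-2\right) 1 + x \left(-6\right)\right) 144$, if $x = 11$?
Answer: $-9793$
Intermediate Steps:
$j{\left(o,K \right)} = 6 + K$
$j{\left(17,-7 \right)} + \left(\left(-2\right) 1 + x \left(-6\right)\right) 144 = \left(6 - 7\right) + \left(\left(-2\right) 1 + 11 \left(-6\right)\right) 144 = -1 + \left(-2 - 66\right) 144 = -1 - 9792 = -9793$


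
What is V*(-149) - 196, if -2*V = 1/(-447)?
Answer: -1177/6 ≈ -196.17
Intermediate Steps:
V = 1/894 (V = -½/(-447) = -½*(-1/447) = 1/894 ≈ 0.0011186)
V*(-149) - 196 = (1/894)*(-149) - 196 = -⅙ - 196 = -1177/6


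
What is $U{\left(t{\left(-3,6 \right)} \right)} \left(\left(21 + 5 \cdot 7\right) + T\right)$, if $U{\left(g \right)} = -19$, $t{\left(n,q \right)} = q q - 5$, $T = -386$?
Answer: $6270$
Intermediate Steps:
$t{\left(n,q \right)} = -5 + q^{2}$ ($t{\left(n,q \right)} = q^{2} - 5 = -5 + q^{2}$)
$U{\left(t{\left(-3,6 \right)} \right)} \left(\left(21 + 5 \cdot 7\right) + T\right) = - 19 \left(\left(21 + 5 \cdot 7\right) - 386\right) = - 19 \left(\left(21 + 35\right) - 386\right) = - 19 \left(56 - 386\right) = \left(-19\right) \left(-330\right) = 6270$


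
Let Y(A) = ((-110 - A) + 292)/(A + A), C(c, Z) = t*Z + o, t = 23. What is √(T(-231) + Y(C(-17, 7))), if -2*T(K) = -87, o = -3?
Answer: 9*√13430/158 ≈ 6.6012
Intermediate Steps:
T(K) = 87/2 (T(K) = -½*(-87) = 87/2)
C(c, Z) = -3 + 23*Z (C(c, Z) = 23*Z - 3 = -3 + 23*Z)
Y(A) = (182 - A)/(2*A) (Y(A) = (182 - A)/((2*A)) = (182 - A)*(1/(2*A)) = (182 - A)/(2*A))
√(T(-231) + Y(C(-17, 7))) = √(87/2 + (182 - (-3 + 23*7))/(2*(-3 + 23*7))) = √(87/2 + (182 - (-3 + 161))/(2*(-3 + 161))) = √(87/2 + (½)*(182 - 1*158)/158) = √(87/2 + (½)*(1/158)*(182 - 158)) = √(87/2 + (½)*(1/158)*24) = √(87/2 + 6/79) = √(6885/158) = 9*√13430/158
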